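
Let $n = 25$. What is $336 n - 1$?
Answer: $8399$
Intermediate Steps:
$336 n - 1 = 336 \cdot 25 - 1 = 8400 - 1 = 8399$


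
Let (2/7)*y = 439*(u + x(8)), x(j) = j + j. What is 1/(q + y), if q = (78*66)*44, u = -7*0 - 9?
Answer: 2/474535 ≈ 4.2146e-6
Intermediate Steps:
u = -9 (u = 0 - 9 = -9)
x(j) = 2*j
y = 21511/2 (y = 7*(439*(-9 + 2*8))/2 = 7*(439*(-9 + 16))/2 = 7*(439*7)/2 = (7/2)*3073 = 21511/2 ≈ 10756.)
q = 226512 (q = 5148*44 = 226512)
1/(q + y) = 1/(226512 + 21511/2) = 1/(474535/2) = 2/474535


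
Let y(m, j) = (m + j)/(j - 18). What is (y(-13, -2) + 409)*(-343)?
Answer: -562177/4 ≈ -1.4054e+5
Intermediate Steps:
y(m, j) = (j + m)/(-18 + j)
(y(-13, -2) + 409)*(-343) = ((-2 - 13)/(-18 - 2) + 409)*(-343) = (-15/(-20) + 409)*(-343) = (-1/20*(-15) + 409)*(-343) = (¾ + 409)*(-343) = (1639/4)*(-343) = -562177/4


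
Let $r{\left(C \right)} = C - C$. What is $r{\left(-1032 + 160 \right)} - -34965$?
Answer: $34965$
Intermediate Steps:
$r{\left(C \right)} = 0$
$r{\left(-1032 + 160 \right)} - -34965 = 0 - -34965 = 0 + 34965 = 34965$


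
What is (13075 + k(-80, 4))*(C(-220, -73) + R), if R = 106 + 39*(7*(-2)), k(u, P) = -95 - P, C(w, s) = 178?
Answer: -3399712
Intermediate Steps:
R = -440 (R = 106 + 39*(-14) = 106 - 546 = -440)
(13075 + k(-80, 4))*(C(-220, -73) + R) = (13075 + (-95 - 1*4))*(178 - 440) = (13075 + (-95 - 4))*(-262) = (13075 - 99)*(-262) = 12976*(-262) = -3399712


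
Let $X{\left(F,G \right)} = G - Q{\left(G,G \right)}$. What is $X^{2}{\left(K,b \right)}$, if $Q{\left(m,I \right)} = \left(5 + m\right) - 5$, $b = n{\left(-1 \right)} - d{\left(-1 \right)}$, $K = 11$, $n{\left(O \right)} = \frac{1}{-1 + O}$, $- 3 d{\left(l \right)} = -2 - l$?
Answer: $0$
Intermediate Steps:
$d{\left(l \right)} = \frac{2}{3} + \frac{l}{3}$ ($d{\left(l \right)} = - \frac{-2 - l}{3} = \frac{2}{3} + \frac{l}{3}$)
$b = - \frac{5}{6}$ ($b = \frac{1}{-1 - 1} - \left(\frac{2}{3} + \frac{1}{3} \left(-1\right)\right) = \frac{1}{-2} - \left(\frac{2}{3} - \frac{1}{3}\right) = - \frac{1}{2} - \frac{1}{3} = - \frac{5}{6} \approx -0.83333$)
$Q{\left(m,I \right)} = m$
$X{\left(F,G \right)} = 0$ ($X{\left(F,G \right)} = G - G = 0$)
$X^{2}{\left(K,b \right)} = 0^{2} = 0$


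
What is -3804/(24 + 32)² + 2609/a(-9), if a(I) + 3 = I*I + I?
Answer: 1979837/54096 ≈ 36.599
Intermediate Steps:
a(I) = -3 + I + I² (a(I) = -3 + (I*I + I) = -3 + (I² + I) = -3 + (I + I²) = -3 + I + I²)
-3804/(24 + 32)² + 2609/a(-9) = -3804/(24 + 32)² + 2609/(-3 - 9 + (-9)²) = -3804/(56²) + 2609/(-3 - 9 + 81) = -3804/3136 + 2609/69 = -3804*1/3136 + 2609*(1/69) = -951/784 + 2609/69 = 1979837/54096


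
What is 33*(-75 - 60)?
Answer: -4455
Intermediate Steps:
33*(-75 - 60) = 33*(-135) = -4455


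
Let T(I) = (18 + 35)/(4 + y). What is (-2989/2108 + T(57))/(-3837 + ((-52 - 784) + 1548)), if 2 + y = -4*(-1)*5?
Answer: -22983/72462500 ≈ -0.00031717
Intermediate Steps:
y = 18 (y = -2 - 4*(-1)*5 = -2 + 4*5 = -2 + 20 = 18)
T(I) = 53/22 (T(I) = (18 + 35)/(4 + 18) = 53/22)
(-2989/2108 + T(57))/(-3837 + ((-52 - 784) + 1548)) = (-2989/2108 + 53/22)/(-3837 + ((-52 - 784) + 1548)) = (-2989*1/2108 + 53/22)/(-3837 + (-836 + 1548)) = (-2989/2108 + 53/22)/(-3837 + 712) = (22983/23188)/(-3125) = (22983/23188)*(-1/3125) = -22983/72462500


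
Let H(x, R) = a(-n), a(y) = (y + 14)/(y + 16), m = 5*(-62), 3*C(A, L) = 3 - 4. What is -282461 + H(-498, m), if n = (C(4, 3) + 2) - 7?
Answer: -9038723/32 ≈ -2.8246e+5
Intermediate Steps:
C(A, L) = -1/3 (C(A, L) = (3 - 4)/3 = (1/3)*(-1) = -1/3)
n = -16/3 (n = (-1/3 + 2) - 7 = 5/3 - 7 = -16/3 ≈ -5.3333)
m = -310
a(y) = (14 + y)/(16 + y)
H(x, R) = 29/32 (H(x, R) = (14 - 1*(-16/3))/(16 - 1*(-16/3)) = (14 + 16/3)/(16 + 16/3) = (58/3)/(64/3) = (3/64)*(58/3) = 29/32)
-282461 + H(-498, m) = -282461 + 29/32 = -9038723/32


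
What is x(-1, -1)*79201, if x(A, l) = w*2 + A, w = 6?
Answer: 871211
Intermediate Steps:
x(A, l) = 12 + A (x(A, l) = 6*2 + A = 12 + A)
x(-1, -1)*79201 = (12 - 1)*79201 = 11*79201 = 871211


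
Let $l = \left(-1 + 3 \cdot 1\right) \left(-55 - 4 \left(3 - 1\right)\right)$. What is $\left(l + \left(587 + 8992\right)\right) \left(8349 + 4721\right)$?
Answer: $123550710$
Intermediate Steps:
$l = -126$ ($l = \left(-1 + 3\right) \left(-55 - 8\right) = 2 \left(-55 - 8\right) = 2 \left(-63\right) = -126$)
$\left(l + \left(587 + 8992\right)\right) \left(8349 + 4721\right) = \left(-126 + \left(587 + 8992\right)\right) \left(8349 + 4721\right) = \left(-126 + 9579\right) 13070 = 9453 \cdot 13070 = 123550710$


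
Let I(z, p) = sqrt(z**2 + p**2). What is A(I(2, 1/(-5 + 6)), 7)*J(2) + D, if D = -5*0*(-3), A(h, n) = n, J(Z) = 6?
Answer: 42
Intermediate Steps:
I(z, p) = sqrt(p**2 + z**2)
D = 0 (D = 0*(-3) = 0)
A(I(2, 1/(-5 + 6)), 7)*J(2) + D = 7*6 + 0 = 42 + 0 = 42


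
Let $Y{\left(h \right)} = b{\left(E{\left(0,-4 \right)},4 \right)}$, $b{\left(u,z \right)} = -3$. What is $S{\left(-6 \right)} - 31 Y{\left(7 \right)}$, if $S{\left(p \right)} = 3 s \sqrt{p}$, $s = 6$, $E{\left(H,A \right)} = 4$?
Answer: $93 + 18 i \sqrt{6} \approx 93.0 + 44.091 i$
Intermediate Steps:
$Y{\left(h \right)} = -3$
$S{\left(p \right)} = 18 \sqrt{p}$ ($S{\left(p \right)} = 3 \cdot 6 \sqrt{p} = 18 \sqrt{p}$)
$S{\left(-6 \right)} - 31 Y{\left(7 \right)} = 18 \sqrt{-6} - -93 = 18 i \sqrt{6} + 93 = 93 + 18 i \sqrt{6}$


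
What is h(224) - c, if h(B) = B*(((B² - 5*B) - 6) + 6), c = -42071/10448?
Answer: 114808349783/10448 ≈ 1.0989e+7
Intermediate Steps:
c = -42071/10448 (c = -42071*1/10448 = -42071/10448 ≈ -4.0267)
h(B) = B*(B² - 5*B) (h(B) = B*((-6 + B² - 5*B) + 6) = B*(B² - 5*B))
h(224) - c = 224²*(-5 + 224) - 1*(-42071/10448) = 50176*219 + 42071/10448 = 10988544 + 42071/10448 = 114808349783/10448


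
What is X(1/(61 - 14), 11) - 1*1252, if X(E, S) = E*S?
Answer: -58833/47 ≈ -1251.8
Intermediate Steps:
X(1/(61 - 14), 11) - 1*1252 = 11/(61 - 14) - 1*1252 = 11/47 - 1252 = -58833/47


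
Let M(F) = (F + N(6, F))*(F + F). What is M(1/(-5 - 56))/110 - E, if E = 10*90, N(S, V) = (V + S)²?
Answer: -11235692664/12483955 ≈ -900.01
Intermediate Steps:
N(S, V) = (S + V)²
M(F) = 2*F*(F + (6 + F)²) (M(F) = (F + (6 + F)²)*(F + F) = (F + (6 + F)²)*(2*F) = 2*F*(F + (6 + F)²))
E = 900
M(1/(-5 - 56))/110 - E = (2*(1/(-5 - 56) + (6 + 1/(-5 - 56))²)/(-5 - 56))/110 - 1*900 = (2*(1/(-61) + (6 + 1/(-61))²)/(-61))*(1/110) - 900 = (2*(-1/61)*(-1/61 + (6 - 1/61)²))*(1/110) - 900 = (2*(-1/61)*(-1/61 + (365/61)²))*(1/110) - 900 = (2*(-1/61)*(-1/61 + 133225/3721))*(1/110) - 900 = (2*(-1/61)*(133164/3721))*(1/110) - 900 = -266328/226981*1/110 - 900 = -133164/12483955 - 900 = -11235692664/12483955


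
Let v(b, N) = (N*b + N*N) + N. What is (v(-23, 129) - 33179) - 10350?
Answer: -29726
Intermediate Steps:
v(b, N) = N + N² + N*b (v(b, N) = (N*b + N²) + N = (N² + N*b) + N = N + N² + N*b)
(v(-23, 129) - 33179) - 10350 = (129*(1 + 129 - 23) - 33179) - 10350 = (129*107 - 33179) - 10350 = (13803 - 33179) - 10350 = -19376 - 10350 = -29726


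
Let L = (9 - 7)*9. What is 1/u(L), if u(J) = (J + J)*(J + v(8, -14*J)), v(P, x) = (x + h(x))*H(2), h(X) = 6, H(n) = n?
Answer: -1/17064 ≈ -5.8603e-5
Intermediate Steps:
v(P, x) = 12 + 2*x (v(P, x) = (x + 6)*2 = (6 + x)*2 = 12 + 2*x)
L = 18 (L = 2*9 = 18)
u(J) = 2*J*(12 - 27*J) (u(J) = (J + J)*(J + (12 + 2*(-14*J))) = (2*J)*(J + (12 - 28*J)) = (2*J)*(12 - 27*J) = 2*J*(12 - 27*J))
1/u(L) = 1/(6*18*(4 - 9*18)) = 1/(6*18*(4 - 162)) = 1/(6*18*(-158)) = 1/(-17064) = -1/17064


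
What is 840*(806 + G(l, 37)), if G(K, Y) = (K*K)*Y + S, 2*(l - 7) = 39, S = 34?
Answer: 22531530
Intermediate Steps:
l = 53/2 (l = 7 + (1/2)*39 = 7 + 39/2 = 53/2 ≈ 26.500)
G(K, Y) = 34 + Y*K**2 (G(K, Y) = (K*K)*Y + 34 = K**2*Y + 34 = Y*K**2 + 34 = 34 + Y*K**2)
840*(806 + G(l, 37)) = 840*(806 + (34 + 37*(53/2)**2)) = 840*(806 + (34 + 37*(2809/4))) = 840*(806 + (34 + 103933/4)) = 840*(806 + 104069/4) = 840*(107293/4) = 22531530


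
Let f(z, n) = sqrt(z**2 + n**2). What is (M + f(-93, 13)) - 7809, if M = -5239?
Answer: -13048 + sqrt(8818) ≈ -12954.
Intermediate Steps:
f(z, n) = sqrt(n**2 + z**2)
(M + f(-93, 13)) - 7809 = (-5239 + sqrt(13**2 + (-93)**2)) - 7809 = (-5239 + sqrt(169 + 8649)) - 7809 = (-5239 + sqrt(8818)) - 7809 = -13048 + sqrt(8818)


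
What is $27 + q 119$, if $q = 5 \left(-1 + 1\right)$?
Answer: $27$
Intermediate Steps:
$q = 0$ ($q = 5 \cdot 0 = 0$)
$27 + q 119 = 27 + 0 \cdot 119 = 27 + 0 = 27$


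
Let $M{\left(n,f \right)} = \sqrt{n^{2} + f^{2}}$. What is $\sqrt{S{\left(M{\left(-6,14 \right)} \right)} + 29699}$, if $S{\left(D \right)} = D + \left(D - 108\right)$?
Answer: $\sqrt{29591 + 4 \sqrt{58}} \approx 172.11$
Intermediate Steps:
$M{\left(n,f \right)} = \sqrt{f^{2} + n^{2}}$
$S{\left(D \right)} = -108 + 2 D$ ($S{\left(D \right)} = D + \left(D - 108\right) = D + \left(-108 + D\right) = -108 + 2 D$)
$\sqrt{S{\left(M{\left(-6,14 \right)} \right)} + 29699} = \sqrt{\left(-108 + 2 \sqrt{14^{2} + \left(-6\right)^{2}}\right) + 29699} = \sqrt{\left(-108 + 2 \sqrt{196 + 36}\right) + 29699} = \sqrt{\left(-108 + 2 \sqrt{232}\right) + 29699} = \sqrt{\left(-108 + 2 \cdot 2 \sqrt{58}\right) + 29699} = \sqrt{\left(-108 + 4 \sqrt{58}\right) + 29699} = \sqrt{29591 + 4 \sqrt{58}}$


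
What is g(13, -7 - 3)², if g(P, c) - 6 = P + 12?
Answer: 961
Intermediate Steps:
g(P, c) = 18 + P (g(P, c) = 6 + (P + 12) = 6 + (12 + P) = 18 + P)
g(13, -7 - 3)² = (18 + 13)² = 31² = 961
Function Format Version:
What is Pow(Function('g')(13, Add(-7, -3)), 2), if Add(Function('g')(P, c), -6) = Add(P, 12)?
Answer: 961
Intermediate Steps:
Function('g')(P, c) = Add(18, P) (Function('g')(P, c) = Add(6, Add(P, 12)) = Add(6, Add(12, P)) = Add(18, P))
Pow(Function('g')(13, Add(-7, -3)), 2) = Pow(Add(18, 13), 2) = Pow(31, 2) = 961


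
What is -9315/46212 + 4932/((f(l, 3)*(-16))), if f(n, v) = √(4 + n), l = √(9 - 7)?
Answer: -3105/15404 - 1233/(4*√(4 + √2)) ≈ -132.68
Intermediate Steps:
l = √2 ≈ 1.4142
-9315/46212 + 4932/((f(l, 3)*(-16))) = -9315/46212 + 4932/((√(4 + √2)*(-16))) = -9315*1/46212 + 4932/((-16*√(4 + √2))) = -3105/15404 + 4932*(-1/(16*√(4 + √2))) = -3105/15404 - 1233/(4*√(4 + √2))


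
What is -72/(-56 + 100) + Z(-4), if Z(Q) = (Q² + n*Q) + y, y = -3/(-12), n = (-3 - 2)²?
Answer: -3757/44 ≈ -85.386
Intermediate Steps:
n = 25 (n = (-5)² = 25)
y = ¼ (y = -3*(-1/12) = ¼ ≈ 0.25000)
Z(Q) = ¼ + Q² + 25*Q (Z(Q) = (Q² + 25*Q) + ¼ = ¼ + Q² + 25*Q)
-72/(-56 + 100) + Z(-4) = -72/(-56 + 100) + (¼ + (-4)² + 25*(-4)) = -72/44 + (¼ + 16 - 100) = -72*1/44 - 335/4 = -18/11 - 335/4 = -3757/44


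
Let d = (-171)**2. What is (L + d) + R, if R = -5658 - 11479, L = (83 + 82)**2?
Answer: 39329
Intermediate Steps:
L = 27225 (L = 165**2 = 27225)
R = -17137
d = 29241
(L + d) + R = (27225 + 29241) - 17137 = 56466 - 17137 = 39329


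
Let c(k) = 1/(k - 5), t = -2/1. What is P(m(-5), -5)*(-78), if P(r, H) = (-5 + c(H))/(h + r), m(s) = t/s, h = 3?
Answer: 117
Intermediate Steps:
t = -2 (t = -2*1 = -2)
c(k) = 1/(-5 + k)
m(s) = -2/s
P(r, H) = (-5 + 1/(-5 + H))/(3 + r)
P(m(-5), -5)*(-78) = ((26 - 5*(-5))/((-5 - 5)*(3 - 2/(-5))))*(-78) = ((26 + 25)/((-10)*(3 - 2*(-1/5))))*(-78) = -1/10*51/(3 + 2/5)*(-78) = -1/10*51/17/5*(-78) = -1/10*5/17*51*(-78) = -3/2*(-78) = 117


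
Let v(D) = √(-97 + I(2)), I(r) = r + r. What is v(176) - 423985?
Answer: -423985 + I*√93 ≈ -4.2399e+5 + 9.6436*I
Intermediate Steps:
I(r) = 2*r
v(D) = I*√93 (v(D) = √(-97 + 2*2) = √(-97 + 4) = √(-93) = I*√93)
v(176) - 423985 = I*√93 - 423985 = -423985 + I*√93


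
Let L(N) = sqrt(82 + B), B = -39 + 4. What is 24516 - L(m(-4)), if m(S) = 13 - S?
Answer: 24516 - sqrt(47) ≈ 24509.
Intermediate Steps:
B = -35
L(N) = sqrt(47) (L(N) = sqrt(82 - 35) = sqrt(47))
24516 - L(m(-4)) = 24516 - sqrt(47)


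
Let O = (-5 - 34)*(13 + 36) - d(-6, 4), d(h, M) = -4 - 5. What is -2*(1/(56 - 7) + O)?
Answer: 186394/49 ≈ 3804.0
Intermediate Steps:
d(h, M) = -9
O = -1902 (O = (-5 - 34)*(13 + 36) - 1*(-9) = -39*49 + 9 = -1911 + 9 = -1902)
-2*(1/(56 - 7) + O) = -2*(1/(56 - 7) - 1902) = -2*(1/49 - 1902) = -2*(-93197/49) = 186394/49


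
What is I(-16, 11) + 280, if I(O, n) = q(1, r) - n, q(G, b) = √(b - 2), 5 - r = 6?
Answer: 269 + I*√3 ≈ 269.0 + 1.732*I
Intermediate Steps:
r = -1 (r = 5 - 1*6 = 5 - 6 = -1)
q(G, b) = √(-2 + b)
I(O, n) = -n + I*√3 (I(O, n) = √(-2 - 1) - n = √(-3) - n = I*√3 - n = -n + I*√3)
I(-16, 11) + 280 = (-1*11 + I*√3) + 280 = (-11 + I*√3) + 280 = 269 + I*√3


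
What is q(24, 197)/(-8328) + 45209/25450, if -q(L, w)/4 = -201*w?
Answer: -76134876/4415575 ≈ -17.242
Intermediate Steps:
q(L, w) = 804*w (q(L, w) = -(-804)*w = 804*w)
q(24, 197)/(-8328) + 45209/25450 = (804*197)/(-8328) + 45209/25450 = 158388*(-1/8328) + 45209*(1/25450) = -13199/694 + 45209/25450 = -76134876/4415575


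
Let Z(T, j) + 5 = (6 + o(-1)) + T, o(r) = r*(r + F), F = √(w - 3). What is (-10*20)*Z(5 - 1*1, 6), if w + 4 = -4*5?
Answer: -1200 + 600*I*√3 ≈ -1200.0 + 1039.2*I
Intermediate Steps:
w = -24 (w = -4 - 4*5 = -4 - 20 = -24)
F = 3*I*√3 (F = √(-24 - 3) = √(-27) = 3*I*√3 ≈ 5.1962*I)
o(r) = r*(r + 3*I*√3)
Z(T, j) = 2 + T - 3*I*√3 (Z(T, j) = -5 + ((6 - (-1 + 3*I*√3)) + T) = -5 + ((6 + (1 - 3*I*√3)) + T) = -5 + ((7 - 3*I*√3) + T) = -5 + (7 + T - 3*I*√3) = 2 + T - 3*I*√3)
(-10*20)*Z(5 - 1*1, 6) = (-10*20)*(2 + (5 - 1*1) - 3*I*√3) = -200*(2 + (5 - 1) - 3*I*√3) = -200*(2 + 4 - 3*I*√3) = -200*(6 - 3*I*√3) = -1200 + 600*I*√3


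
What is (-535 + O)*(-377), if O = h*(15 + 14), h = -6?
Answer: 267293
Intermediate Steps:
O = -174 (O = -6*(15 + 14) = -6*29 = -174)
(-535 + O)*(-377) = (-535 - 174)*(-377) = -709*(-377) = 267293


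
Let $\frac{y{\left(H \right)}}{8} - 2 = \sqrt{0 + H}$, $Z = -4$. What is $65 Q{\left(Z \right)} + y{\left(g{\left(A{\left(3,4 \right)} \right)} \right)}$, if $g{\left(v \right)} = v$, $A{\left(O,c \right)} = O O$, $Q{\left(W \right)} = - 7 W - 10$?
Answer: $1210$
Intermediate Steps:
$Q{\left(W \right)} = -10 - 7 W$
$A{\left(O,c \right)} = O^{2}$
$y{\left(H \right)} = 16 + 8 \sqrt{H}$ ($y{\left(H \right)} = 16 + 8 \sqrt{0 + H} = 16 + 8 \sqrt{H}$)
$65 Q{\left(Z \right)} + y{\left(g{\left(A{\left(3,4 \right)} \right)} \right)} = 65 \left(-10 - -28\right) + \left(16 + 8 \sqrt{3^{2}}\right) = 65 \left(-10 + 28\right) + \left(16 + 8 \sqrt{9}\right) = 65 \cdot 18 + \left(16 + 8 \cdot 3\right) = 1170 + \left(16 + 24\right) = 1170 + 40 = 1210$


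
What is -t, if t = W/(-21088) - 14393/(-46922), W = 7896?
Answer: 4186033/61843196 ≈ 0.067688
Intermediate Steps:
t = -4186033/61843196 (t = 7896/(-21088) - 14393/(-46922) = 7896*(-1/21088) - 14393*(-1/46922) = -987/2636 + 14393/46922 = -4186033/61843196 ≈ -0.067688)
-t = -1*(-4186033/61843196) = 4186033/61843196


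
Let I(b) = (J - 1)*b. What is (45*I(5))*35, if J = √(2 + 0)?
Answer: -7875 + 7875*√2 ≈ 3261.9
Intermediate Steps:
J = √2 ≈ 1.4142
I(b) = b*(-1 + √2) (I(b) = (√2 - 1)*b = (-1 + √2)*b = b*(-1 + √2))
(45*I(5))*35 = (45*(5*(-1 + √2)))*35 = (45*(-5 + 5*√2))*35 = (-225 + 225*√2)*35 = -7875 + 7875*√2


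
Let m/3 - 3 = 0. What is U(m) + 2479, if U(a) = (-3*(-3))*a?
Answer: 2560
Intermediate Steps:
m = 9 (m = 9 + 3*0 = 9 + 0 = 9)
U(a) = 9*a
U(m) + 2479 = 9*9 + 2479 = 81 + 2479 = 2560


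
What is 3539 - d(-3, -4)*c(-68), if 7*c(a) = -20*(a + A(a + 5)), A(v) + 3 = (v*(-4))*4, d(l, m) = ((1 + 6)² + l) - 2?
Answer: 849333/7 ≈ 1.2133e+5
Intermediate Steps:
d(l, m) = 47 + l (d(l, m) = (7² + l) - 2 = (49 + l) - 2 = 47 + l)
A(v) = -3 - 16*v (A(v) = -3 + (v*(-4))*4 = -3 - 4*v*4 = -3 - 16*v)
c(a) = 1660/7 + 300*a/7 (c(a) = (-20*(a + (-3 - 16*(a + 5))))/7 = (-20*(a + (-3 - 16*(5 + a))))/7 = (-20*(a + (-3 + (-80 - 16*a))))/7 = (-20*(a + (-83 - 16*a)))/7 = (-20*(-83 - 15*a))/7 = (1660 + 300*a)/7 = 1660/7 + 300*a/7)
3539 - d(-3, -4)*c(-68) = 3539 - (47 - 3)*(1660/7 + (300/7)*(-68)) = 3539 - 44*(1660/7 - 20400/7) = 3539 - 44*(-18740)/7 = 3539 - 1*(-824560/7) = 3539 + 824560/7 = 849333/7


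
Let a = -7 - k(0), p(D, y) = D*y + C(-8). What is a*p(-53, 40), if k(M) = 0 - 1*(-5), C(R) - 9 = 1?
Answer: 25320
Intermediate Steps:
C(R) = 10 (C(R) = 9 + 1 = 10)
k(M) = 5 (k(M) = 0 + 5 = 5)
p(D, y) = 10 + D*y (p(D, y) = D*y + 10 = 10 + D*y)
a = -12 (a = -7 - 1*5 = -7 - 5 = -12)
a*p(-53, 40) = -12*(10 - 53*40) = -12*(10 - 2120) = -12*(-2110) = 25320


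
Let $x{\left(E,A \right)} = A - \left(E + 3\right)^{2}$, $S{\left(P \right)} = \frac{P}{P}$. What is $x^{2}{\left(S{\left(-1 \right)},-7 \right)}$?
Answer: $529$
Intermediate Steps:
$S{\left(P \right)} = 1$
$x{\left(E,A \right)} = A - \left(3 + E\right)^{2}$
$x^{2}{\left(S{\left(-1 \right)},-7 \right)} = \left(-7 - \left(3 + 1\right)^{2}\right)^{2} = \left(-7 - 4^{2}\right)^{2} = \left(-7 - 16\right)^{2} = \left(-23\right)^{2} = 529$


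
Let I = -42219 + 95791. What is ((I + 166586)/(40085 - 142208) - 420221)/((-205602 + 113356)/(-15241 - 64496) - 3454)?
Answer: 3195022826427/26252509976 ≈ 121.70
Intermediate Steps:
I = 53572
((I + 166586)/(40085 - 142208) - 420221)/((-205602 + 113356)/(-15241 - 64496) - 3454) = ((53572 + 166586)/(40085 - 142208) - 420221)/((-205602 + 113356)/(-15241 - 64496) - 3454) = (220158/(-102123) - 420221)/(-92246/(-79737) - 3454) = (220158*(-1/102123) - 420221)/(-92246*(-1/79737) - 3454) = (-24462/11347 - 420221)/(13178/11391 - 3454) = -4768272149/(11347*(-39331336/11391)) = -4768272149/11347*(-11391/39331336) = 3195022826427/26252509976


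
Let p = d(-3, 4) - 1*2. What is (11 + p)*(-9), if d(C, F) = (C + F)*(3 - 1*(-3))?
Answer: -135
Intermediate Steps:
d(C, F) = 6*C + 6*F (d(C, F) = (C + F)*(3 + 3) = (C + F)*6 = 6*C + 6*F)
p = 4 (p = (6*(-3) + 6*4) - 1*2 = (-18 + 24) - 2 = 6 - 2 = 4)
(11 + p)*(-9) = (11 + 4)*(-9) = 15*(-9) = -135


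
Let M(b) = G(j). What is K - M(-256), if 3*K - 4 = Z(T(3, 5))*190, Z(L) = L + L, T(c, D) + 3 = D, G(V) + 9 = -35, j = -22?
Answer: 896/3 ≈ 298.67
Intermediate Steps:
G(V) = -44 (G(V) = -9 - 35 = -44)
T(c, D) = -3 + D
Z(L) = 2*L
K = 764/3 (K = 4/3 + ((2*(-3 + 5))*190)/3 = 4/3 + ((2*2)*190)/3 = 4/3 + (4*190)/3 = 4/3 + (⅓)*760 = 4/3 + 760/3 = 764/3 ≈ 254.67)
M(b) = -44
K - M(-256) = 764/3 - 1*(-44) = 764/3 + 44 = 896/3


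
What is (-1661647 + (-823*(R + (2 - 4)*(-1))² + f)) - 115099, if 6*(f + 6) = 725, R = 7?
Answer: -11059765/6 ≈ -1.8433e+6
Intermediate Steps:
f = 689/6 (f = -6 + (⅙)*725 = -6 + 725/6 = 689/6 ≈ 114.83)
(-1661647 + (-823*(R + (2 - 4)*(-1))² + f)) - 115099 = (-1661647 + (-823*(7 + (2 - 4)*(-1))² + 689/6)) - 115099 = (-1661647 + (-823*(7 - 2*(-1))² + 689/6)) - 115099 = (-1661647 + (-823*(7 + 2)² + 689/6)) - 115099 = (-1661647 + (-823*9² + 689/6)) - 115099 = (-1661647 + (-823*81 + 689/6)) - 115099 = (-1661647 + (-66663 + 689/6)) - 115099 = (-1661647 - 399289/6) - 115099 = -10369171/6 - 115099 = -11059765/6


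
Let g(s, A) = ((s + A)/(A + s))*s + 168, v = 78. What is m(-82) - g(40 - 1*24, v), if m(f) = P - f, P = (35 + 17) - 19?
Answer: -69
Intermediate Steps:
P = 33 (P = 52 - 19 = 33)
g(s, A) = 168 + s (g(s, A) = ((A + s)/(A + s))*s + 168 = 1*s + 168 = s + 168 = 168 + s)
m(f) = 33 - f
m(-82) - g(40 - 1*24, v) = (33 - 1*(-82)) - (168 + (40 - 1*24)) = (33 + 82) - (168 + (40 - 24)) = 115 - (168 + 16) = 115 - 1*184 = 115 - 184 = -69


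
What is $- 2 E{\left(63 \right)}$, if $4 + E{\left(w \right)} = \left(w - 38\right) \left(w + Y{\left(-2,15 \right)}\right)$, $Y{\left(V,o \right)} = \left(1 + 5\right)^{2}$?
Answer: $-4942$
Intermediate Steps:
$Y{\left(V,o \right)} = 36$ ($Y{\left(V,o \right)} = 6^{2} = 36$)
$E{\left(w \right)} = -4 + \left(-38 + w\right) \left(36 + w\right)$ ($E{\left(w \right)} = -4 + \left(w - 38\right) \left(w + 36\right) = -4 + \left(-38 + w\right) \left(36 + w\right)$)
$- 2 E{\left(63 \right)} = - 2 \left(-1372 + 63^{2} - 126\right) = - 2 \left(-1372 + 3969 - 126\right) = \left(-2\right) 2471 = -4942$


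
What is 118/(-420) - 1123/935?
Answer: -58199/39270 ≈ -1.4820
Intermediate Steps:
118/(-420) - 1123/935 = 118*(-1/420) - 1123*1/935 = -59/210 - 1123/935 = -58199/39270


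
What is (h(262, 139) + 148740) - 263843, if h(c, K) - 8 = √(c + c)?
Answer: -115095 + 2*√131 ≈ -1.1507e+5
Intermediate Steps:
h(c, K) = 8 + √2*√c (h(c, K) = 8 + √(c + c) = 8 + √(2*c) = 8 + √2*√c)
(h(262, 139) + 148740) - 263843 = ((8 + √2*√262) + 148740) - 263843 = ((8 + 2*√131) + 148740) - 263843 = (148748 + 2*√131) - 263843 = -115095 + 2*√131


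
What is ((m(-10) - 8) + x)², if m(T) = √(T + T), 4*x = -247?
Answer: 77521/16 - 279*I*√5 ≈ 4845.1 - 623.86*I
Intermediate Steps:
x = -247/4 (x = (¼)*(-247) = -247/4 ≈ -61.750)
m(T) = √2*√T (m(T) = √(2*T) = √2*√T)
((m(-10) - 8) + x)² = ((√2*√(-10) - 8) - 247/4)² = ((√2*(I*√10) - 8) - 247/4)² = ((2*I*√5 - 8) - 247/4)² = ((-8 + 2*I*√5) - 247/4)² = (-279/4 + 2*I*√5)²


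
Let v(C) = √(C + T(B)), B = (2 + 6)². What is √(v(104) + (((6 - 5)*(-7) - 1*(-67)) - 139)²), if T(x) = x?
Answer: √(6241 + 2*√42) ≈ 79.082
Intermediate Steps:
B = 64 (B = 8² = 64)
v(C) = √(64 + C) (v(C) = √(C + 64) = √(64 + C))
√(v(104) + (((6 - 5)*(-7) - 1*(-67)) - 139)²) = √(√(64 + 104) + (((6 - 5)*(-7) - 1*(-67)) - 139)²) = √(√168 + ((1*(-7) + 67) - 139)²) = √(2*√42 + ((-7 + 67) - 139)²) = √(2*√42 + (60 - 139)²) = √(2*√42 + (-79)²) = √(2*√42 + 6241) = √(6241 + 2*√42)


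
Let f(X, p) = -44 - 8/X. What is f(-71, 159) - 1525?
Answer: -111391/71 ≈ -1568.9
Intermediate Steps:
f(X, p) = -44 - 8/X
f(-71, 159) - 1525 = (-44 - 8/(-71)) - 1525 = (-44 - 8*(-1/71)) - 1525 = (-44 + 8/71) - 1525 = -3116/71 - 1525 = -111391/71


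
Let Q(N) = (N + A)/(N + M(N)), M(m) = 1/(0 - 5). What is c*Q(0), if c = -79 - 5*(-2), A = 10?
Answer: 3450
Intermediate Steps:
M(m) = -⅕ (M(m) = 1/(-5) = -⅕)
c = -69 (c = -79 + 10 = -69)
Q(N) = (10 + N)/(-⅕ + N) (Q(N) = (N + 10)/(N - ⅕) = (10 + N)/(-⅕ + N))
c*Q(0) = -345*(10 + 0)/(-1 + 5*0) = -345*10/(-1 + 0) = -345*10/(-1) = -345*(-1)*10 = -69*(-50) = 3450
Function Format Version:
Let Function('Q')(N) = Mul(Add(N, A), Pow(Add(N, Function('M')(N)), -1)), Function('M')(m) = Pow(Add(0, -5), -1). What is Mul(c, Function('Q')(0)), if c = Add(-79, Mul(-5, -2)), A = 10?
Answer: 3450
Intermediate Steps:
Function('M')(m) = Rational(-1, 5) (Function('M')(m) = Pow(-5, -1) = Rational(-1, 5))
c = -69 (c = Add(-79, 10) = -69)
Function('Q')(N) = Mul(Pow(Add(Rational(-1, 5), N), -1), Add(10, N)) (Function('Q')(N) = Mul(Add(N, 10), Pow(Add(N, Rational(-1, 5)), -1)) = Mul(Add(10, N), Pow(Add(Rational(-1, 5), N), -1)) = Mul(Pow(Add(Rational(-1, 5), N), -1), Add(10, N)))
Mul(c, Function('Q')(0)) = Mul(-69, Mul(5, Pow(Add(-1, Mul(5, 0)), -1), Add(10, 0))) = Mul(-69, Mul(5, Pow(Add(-1, 0), -1), 10)) = Mul(-69, Mul(5, Pow(-1, -1), 10)) = Mul(-69, Mul(5, -1, 10)) = Mul(-69, -50) = 3450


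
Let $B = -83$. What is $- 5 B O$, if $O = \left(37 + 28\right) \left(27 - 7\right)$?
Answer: $539500$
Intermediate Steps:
$O = 1300$ ($O = 65 \cdot 20 = 1300$)
$- 5 B O = \left(-5\right) \left(-83\right) 1300 = 415 \cdot 1300 = 539500$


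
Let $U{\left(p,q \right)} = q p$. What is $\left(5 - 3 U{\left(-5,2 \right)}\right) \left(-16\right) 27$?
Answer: $-15120$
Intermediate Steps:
$U{\left(p,q \right)} = p q$
$\left(5 - 3 U{\left(-5,2 \right)}\right) \left(-16\right) 27 = \left(5 - 3 \left(\left(-5\right) 2\right)\right) \left(-16\right) 27 = \left(5 - -30\right) \left(-16\right) 27 = \left(5 + 30\right) \left(-16\right) 27 = 35 \left(-16\right) 27 = \left(-560\right) 27 = -15120$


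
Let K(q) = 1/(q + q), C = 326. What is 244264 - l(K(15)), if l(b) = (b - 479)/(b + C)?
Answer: 2389160553/9781 ≈ 2.4427e+5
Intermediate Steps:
K(q) = 1/(2*q)
l(b) = (-479 + b)/(326 + b) (l(b) = (b - 479)/(b + 326) = (-479 + b)/(326 + b))
244264 - l(K(15)) = 244264 - (-479 + (½)/15)/(326 + (½)/15) = 244264 - (-479 + (½)*(1/15))/(326 + (½)*(1/15)) = 244264 - (-479 + 1/30)/(326 + 1/30) = 244264 - (-14369)/(9781/30*30) = 244264 - 30*(-14369)/(9781*30) = 244264 - 1*(-14369/9781) = 244264 + 14369/9781 = 2389160553/9781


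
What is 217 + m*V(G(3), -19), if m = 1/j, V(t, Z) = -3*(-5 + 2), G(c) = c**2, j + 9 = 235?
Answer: 49051/226 ≈ 217.04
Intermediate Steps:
j = 226 (j = -9 + 235 = 226)
V(t, Z) = 9 (V(t, Z) = -3*(-3) = 9)
m = 1/226 ≈ 0.0044248
217 + m*V(G(3), -19) = 217 + (1/226)*9 = 217 + 9/226 = 49051/226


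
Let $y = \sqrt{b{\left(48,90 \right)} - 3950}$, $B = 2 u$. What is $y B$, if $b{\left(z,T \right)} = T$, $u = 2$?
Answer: $8 i \sqrt{965} \approx 248.52 i$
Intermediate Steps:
$B = 4$ ($B = 2 \cdot 2 = 4$)
$y = 2 i \sqrt{965}$ ($y = \sqrt{90 - 3950} = \sqrt{-3860} = 2 i \sqrt{965} \approx 62.129 i$)
$y B = 2 i \sqrt{965} \cdot 4 = 8 i \sqrt{965}$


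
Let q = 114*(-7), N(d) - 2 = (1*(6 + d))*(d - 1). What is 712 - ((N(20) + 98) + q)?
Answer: 916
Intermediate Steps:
N(d) = 2 + (-1 + d)*(6 + d) (N(d) = 2 + (1*(6 + d))*(d - 1) = 2 + (6 + d)*(-1 + d) = 2 + (-1 + d)*(6 + d))
q = -798
712 - ((N(20) + 98) + q) = 712 - (((-4 + 20² + 5*20) + 98) - 798) = 712 - (((-4 + 400 + 100) + 98) - 798) = 712 - ((496 + 98) - 798) = 712 - (594 - 798) = 712 - 1*(-204) = 712 + 204 = 916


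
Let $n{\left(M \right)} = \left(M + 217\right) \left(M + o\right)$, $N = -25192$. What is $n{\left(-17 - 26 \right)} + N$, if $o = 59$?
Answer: $-22408$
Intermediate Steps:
$n{\left(M \right)} = \left(59 + M\right) \left(217 + M\right)$ ($n{\left(M \right)} = \left(M + 217\right) \left(M + 59\right) = \left(217 + M\right) \left(59 + M\right) = \left(59 + M\right) \left(217 + M\right)$)
$n{\left(-17 - 26 \right)} + N = \left(12803 + \left(-17 - 26\right)^{2} + 276 \left(-17 - 26\right)\right) - 25192 = \left(12803 + \left(-43\right)^{2} + 276 \left(-43\right)\right) - 25192 = \left(12803 + 1849 - 11868\right) - 25192 = 2784 - 25192 = -22408$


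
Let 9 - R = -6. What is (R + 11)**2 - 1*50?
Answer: 626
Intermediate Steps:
R = 15 (R = 9 - 1*(-6) = 9 + 6 = 15)
(R + 11)**2 - 1*50 = (15 + 11)**2 - 1*50 = 26**2 - 50 = 676 - 50 = 626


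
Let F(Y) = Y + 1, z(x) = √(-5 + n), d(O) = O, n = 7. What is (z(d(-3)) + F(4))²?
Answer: (5 + √2)² ≈ 41.142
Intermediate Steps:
z(x) = √2 (z(x) = √(-5 + 7) = √2)
F(Y) = 1 + Y
(z(d(-3)) + F(4))² = (√2 + (1 + 4))² = (√2 + 5)² = (5 + √2)²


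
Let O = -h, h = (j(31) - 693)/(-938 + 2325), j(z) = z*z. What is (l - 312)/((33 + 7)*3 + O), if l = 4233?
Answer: 5438427/166172 ≈ 32.728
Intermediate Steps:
j(z) = z**2
h = 268/1387 (h = (31**2 - 693)/(-938 + 2325) = (961 - 693)/1387 = 268*(1/1387) = 268/1387 ≈ 0.19322)
O = -268/1387 (O = -1*268/1387 = -268/1387 ≈ -0.19322)
(l - 312)/((33 + 7)*3 + O) = (4233 - 312)/((33 + 7)*3 - 268/1387) = 3921/(40*3 - 268/1387) = 3921/(120 - 268/1387) = 3921/(166172/1387) = 3921*(1387/166172) = 5438427/166172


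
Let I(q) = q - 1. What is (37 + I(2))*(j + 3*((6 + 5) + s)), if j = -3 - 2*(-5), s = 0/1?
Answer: 1520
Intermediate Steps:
s = 0 (s = 0*1 = 0)
j = 7 (j = -3 + 10 = 7)
I(q) = -1 + q
(37 + I(2))*(j + 3*((6 + 5) + s)) = (37 + (-1 + 2))*(7 + 3*((6 + 5) + 0)) = (37 + 1)*(7 + 3*(11 + 0)) = 38*(7 + 3*11) = 38*(7 + 33) = 38*40 = 1520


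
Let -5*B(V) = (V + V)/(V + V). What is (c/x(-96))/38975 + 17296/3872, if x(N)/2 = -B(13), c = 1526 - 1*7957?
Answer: 3824122/943195 ≈ 4.0544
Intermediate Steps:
B(V) = -⅕ (B(V) = -(V + V)/(5*(V + V)) = -2*V/(5*(2*V)) = -2*V*1/(2*V)/5 = -⅕*1 = -⅕)
c = -6431 (c = 1526 - 7957 = -6431)
x(N) = ⅖ (x(N) = 2*(-1*(-⅕)) = 2*(⅕) = ⅖)
(c/x(-96))/38975 + 17296/3872 = -6431/⅖/38975 + 17296/3872 = -6431*5/2*(1/38975) + 17296*(1/3872) = -32155/2*1/38975 + 1081/242 = -6431/15590 + 1081/242 = 3824122/943195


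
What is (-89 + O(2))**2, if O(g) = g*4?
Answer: 6561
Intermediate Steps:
O(g) = 4*g
(-89 + O(2))**2 = (-89 + 4*2)**2 = (-89 + 8)**2 = (-81)**2 = 6561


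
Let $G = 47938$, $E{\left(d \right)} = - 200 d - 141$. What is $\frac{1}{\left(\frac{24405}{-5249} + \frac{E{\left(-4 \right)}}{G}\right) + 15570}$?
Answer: $\frac{251626562}{3916659102541} \approx 6.4245 \cdot 10^{-5}$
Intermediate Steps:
$E{\left(d \right)} = -141 - 200 d$
$\frac{1}{\left(\frac{24405}{-5249} + \frac{E{\left(-4 \right)}}{G}\right) + 15570} = \frac{1}{\left(\frac{24405}{-5249} + \frac{-141 - -800}{47938}\right) + 15570} = \frac{1}{\left(24405 \left(- \frac{1}{5249}\right) + \left(-141 + 800\right) \frac{1}{47938}\right) + 15570} = \frac{1}{\left(- \frac{24405}{5249} + 659 \cdot \frac{1}{47938}\right) + 15570} = \frac{1}{\left(- \frac{24405}{5249} + \frac{659}{47938}\right) + 15570} = \frac{1}{- \frac{1166467799}{251626562} + 15570} = \frac{1}{\frac{3916659102541}{251626562}} = \frac{251626562}{3916659102541}$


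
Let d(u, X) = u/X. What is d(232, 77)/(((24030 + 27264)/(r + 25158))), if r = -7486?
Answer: 2049952/1974819 ≈ 1.0380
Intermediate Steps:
d(232, 77)/(((24030 + 27264)/(r + 25158))) = (232/77)/(((24030 + 27264)/(-7486 + 25158))) = (232*(1/77))/((51294/17672)) = 232/(77*((51294*(1/17672)))) = 232/(77*(25647/8836)) = (232/77)*(8836/25647) = 2049952/1974819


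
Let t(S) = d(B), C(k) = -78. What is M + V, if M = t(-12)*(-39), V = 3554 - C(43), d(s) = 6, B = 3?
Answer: 3398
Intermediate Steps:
t(S) = 6
V = 3632 (V = 3554 - 1*(-78) = 3554 + 78 = 3632)
M = -234 (M = 6*(-39) = -234)
M + V = -234 + 3632 = 3398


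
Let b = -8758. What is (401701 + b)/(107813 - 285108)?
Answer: -392943/177295 ≈ -2.2163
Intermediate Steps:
(401701 + b)/(107813 - 285108) = (401701 - 8758)/(107813 - 285108) = 392943/(-177295) = 392943*(-1/177295) = -392943/177295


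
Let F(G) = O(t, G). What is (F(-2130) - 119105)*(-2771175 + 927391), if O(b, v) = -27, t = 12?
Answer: 219653675488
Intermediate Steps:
F(G) = -27
(F(-2130) - 119105)*(-2771175 + 927391) = (-27 - 119105)*(-2771175 + 927391) = -119132*(-1843784) = 219653675488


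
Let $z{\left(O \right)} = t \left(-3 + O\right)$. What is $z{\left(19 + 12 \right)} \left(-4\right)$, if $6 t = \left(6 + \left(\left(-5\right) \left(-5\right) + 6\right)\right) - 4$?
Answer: $-616$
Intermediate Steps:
$t = \frac{11}{2}$ ($t = \frac{\left(6 + \left(\left(-5\right) \left(-5\right) + 6\right)\right) - 4}{6} = \frac{\left(6 + \left(25 + 6\right)\right) - 4}{6} = \frac{\left(6 + 31\right) - 4}{6} = \frac{37 - 4}{6} = \frac{1}{6} \cdot 33 = \frac{11}{2} \approx 5.5$)
$z{\left(O \right)} = - \frac{33}{2} + \frac{11 O}{2}$ ($z{\left(O \right)} = \frac{11 \left(-3 + O\right)}{2} = - \frac{33}{2} + \frac{11 O}{2}$)
$z{\left(19 + 12 \right)} \left(-4\right) = \left(- \frac{33}{2} + \frac{11 \left(19 + 12\right)}{2}\right) \left(-4\right) = \left(- \frac{33}{2} + \frac{11}{2} \cdot 31\right) \left(-4\right) = \left(- \frac{33}{2} + \frac{341}{2}\right) \left(-4\right) = 154 \left(-4\right) = -616$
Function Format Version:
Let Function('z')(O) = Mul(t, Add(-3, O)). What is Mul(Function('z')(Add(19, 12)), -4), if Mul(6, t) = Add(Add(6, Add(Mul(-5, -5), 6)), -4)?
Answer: -616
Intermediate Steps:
t = Rational(11, 2) (t = Mul(Rational(1, 6), Add(Add(6, Add(Mul(-5, -5), 6)), -4)) = Mul(Rational(1, 6), Add(Add(6, Add(25, 6)), -4)) = Mul(Rational(1, 6), Add(Add(6, 31), -4)) = Mul(Rational(1, 6), Add(37, -4)) = Mul(Rational(1, 6), 33) = Rational(11, 2) ≈ 5.5000)
Function('z')(O) = Add(Rational(-33, 2), Mul(Rational(11, 2), O)) (Function('z')(O) = Mul(Rational(11, 2), Add(-3, O)) = Add(Rational(-33, 2), Mul(Rational(11, 2), O)))
Mul(Function('z')(Add(19, 12)), -4) = Mul(Add(Rational(-33, 2), Mul(Rational(11, 2), Add(19, 12))), -4) = Mul(Add(Rational(-33, 2), Mul(Rational(11, 2), 31)), -4) = Mul(Add(Rational(-33, 2), Rational(341, 2)), -4) = Mul(154, -4) = -616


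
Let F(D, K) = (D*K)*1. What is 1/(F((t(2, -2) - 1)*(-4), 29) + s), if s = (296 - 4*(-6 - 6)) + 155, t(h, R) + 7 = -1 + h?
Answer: 1/1311 ≈ 0.00076278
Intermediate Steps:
t(h, R) = -8 + h (t(h, R) = -7 + (-1 + h) = -8 + h)
F(D, K) = D*K
s = 499 (s = (296 - 4*(-12)) + 155 = (296 + 48) + 155 = 344 + 155 = 499)
1/(F((t(2, -2) - 1)*(-4), 29) + s) = 1/((((-8 + 2) - 1)*(-4))*29 + 499) = 1/(((-6 - 1)*(-4))*29 + 499) = 1/(-7*(-4)*29 + 499) = 1/(28*29 + 499) = 1/(812 + 499) = 1/1311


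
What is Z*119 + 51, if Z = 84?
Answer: 10047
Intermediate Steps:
Z*119 + 51 = 84*119 + 51 = 9996 + 51 = 10047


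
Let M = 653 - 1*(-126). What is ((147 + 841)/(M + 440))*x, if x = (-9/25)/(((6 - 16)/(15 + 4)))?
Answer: 84474/152375 ≈ 0.55438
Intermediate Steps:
M = 779 (M = 653 + 126 = 779)
x = 171/250 (x = (-9*1/25)/((-10/19)) = -9/(25*((-10*1/19))) = -9/(25*(-10/19)) = -9/25*(-19/10) = 171/250 ≈ 0.68400)
((147 + 841)/(M + 440))*x = ((147 + 841)/(779 + 440))*(171/250) = (988/1219)*(171/250) = 84474/152375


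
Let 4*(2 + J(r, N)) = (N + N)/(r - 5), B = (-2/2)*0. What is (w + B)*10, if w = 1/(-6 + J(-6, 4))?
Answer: -11/9 ≈ -1.2222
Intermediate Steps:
B = 0 (B = ((½)*(-2))*0 = -1*0 = 0)
J(r, N) = -2 + N/(2*(-5 + r)) (J(r, N) = -2 + ((N + N)/(r - 5))/4 = -2 + ((2*N)/(-5 + r))/4 = -2 + (2*N/(-5 + r))/4 = -2 + N/(2*(-5 + r)))
w = -11/90 (w = 1/(-6 + (20 + 4 - 4*(-6))/(2*(-5 - 6))) = 1/(-6 + (½)*(20 + 4 + 24)/(-11)) = 1/(-6 + (½)*(-1/11)*48) = 1/(-6 - 24/11) = 1/(-90/11) = -11/90 ≈ -0.12222)
(w + B)*10 = (-11/90 + 0)*10 = -11/90*10 = -11/9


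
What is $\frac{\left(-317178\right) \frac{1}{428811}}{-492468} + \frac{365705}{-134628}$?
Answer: $- \frac{2145221251092821}{789726709451004} \approx -2.7164$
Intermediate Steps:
$\frac{\left(-317178\right) \frac{1}{428811}}{-492468} + \frac{365705}{-134628} = \left(-317178\right) \frac{1}{428811} \left(- \frac{1}{492468}\right) + 365705 \left(- \frac{1}{134628}\right) = \left(- \frac{105726}{142937}\right) \left(- \frac{1}{492468}\right) - \frac{365705}{134628} = \frac{17621}{11731983086} - \frac{365705}{134628} = - \frac{2145221251092821}{789726709451004}$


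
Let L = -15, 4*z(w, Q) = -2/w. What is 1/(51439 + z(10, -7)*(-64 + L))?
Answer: 20/1028859 ≈ 1.9439e-5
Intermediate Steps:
z(w, Q) = -1/(2*w) (z(w, Q) = (-2/w)/4 = -1/(2*w))
1/(51439 + z(10, -7)*(-64 + L)) = 1/(51439 + (-1/2/10)*(-64 - 15)) = 1/(51439 - 1/2*1/10*(-79)) = 1/(51439 - 1/20*(-79)) = 1/(51439 + 79/20) = 1/(1028859/20) = 20/1028859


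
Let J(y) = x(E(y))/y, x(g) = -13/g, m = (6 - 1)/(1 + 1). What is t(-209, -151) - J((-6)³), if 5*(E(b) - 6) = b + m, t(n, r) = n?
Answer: -8283859/39636 ≈ -209.00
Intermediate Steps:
m = 5/2 ≈ 2.5000
E(b) = 13/2 + b/5 (E(b) = 6 + (b + 5/2)/5 = 6 + (5/2 + b)/5 = 6 + (½ + b/5) = 13/2 + b/5)
J(y) = -13/(y*(13/2 + y/5)) (J(y) = (-13/(13/2 + y/5))/y = -13/(y*(13/2 + y/5)))
t(-209, -151) - J((-6)³) = -209 - (-130)/(((-6)³)*(65 + 2*(-6)³)) = -209 - (-130)/((-216)*(65 + 2*(-216))) = -209 - (-130)*(-1)/(216*(65 - 432)) = -209 - (-130)*(-1)/(216*(-367)) = -209 - (-130)*(-1)*(-1)/(216*367) = -209 - 1*(-65/39636) = -209 + 65/39636 = -8283859/39636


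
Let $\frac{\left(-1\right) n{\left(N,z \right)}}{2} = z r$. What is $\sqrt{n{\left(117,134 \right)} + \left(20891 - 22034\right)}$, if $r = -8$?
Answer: $\sqrt{1001} \approx 31.639$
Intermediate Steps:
$n{\left(N,z \right)} = 16 z$ ($n{\left(N,z \right)} = - 2 z \left(-8\right) = - 2 \left(- 8 z\right) = 16 z$)
$\sqrt{n{\left(117,134 \right)} + \left(20891 - 22034\right)} = \sqrt{16 \cdot 134 + \left(20891 - 22034\right)} = \sqrt{2144 - 1143} = \sqrt{1001}$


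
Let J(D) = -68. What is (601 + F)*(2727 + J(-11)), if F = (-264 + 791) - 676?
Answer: 1201868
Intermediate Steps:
F = -149 (F = 527 - 676 = -149)
(601 + F)*(2727 + J(-11)) = (601 - 149)*(2727 - 68) = 452*2659 = 1201868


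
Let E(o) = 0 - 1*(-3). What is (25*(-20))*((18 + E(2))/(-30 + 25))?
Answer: 2100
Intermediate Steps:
E(o) = 3 (E(o) = 0 + 3 = 3)
(25*(-20))*((18 + E(2))/(-30 + 25)) = (25*(-20))*((18 + 3)/(-30 + 25)) = -10500/(-5) = -10500*(-1)/5 = -500*(-21/5) = 2100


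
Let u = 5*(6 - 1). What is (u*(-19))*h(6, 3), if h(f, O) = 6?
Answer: -2850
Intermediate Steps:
u = 25 (u = 5*5 = 25)
(u*(-19))*h(6, 3) = (25*(-19))*6 = -475*6 = -2850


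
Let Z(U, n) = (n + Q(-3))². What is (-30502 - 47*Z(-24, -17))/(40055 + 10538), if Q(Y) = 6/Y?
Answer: -47469/50593 ≈ -0.93825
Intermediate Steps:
Z(U, n) = (-2 + n)² (Z(U, n) = (n + 6/(-3))² = (n + 6*(-⅓))² = (n - 2)² = (-2 + n)²)
(-30502 - 47*Z(-24, -17))/(40055 + 10538) = (-30502 - 47*(-2 - 17)²)/(40055 + 10538) = (-30502 - 47*(-19)²)/50593 = (-30502 - 47*361)*(1/50593) = (-30502 - 16967)*(1/50593) = -47469*1/50593 = -47469/50593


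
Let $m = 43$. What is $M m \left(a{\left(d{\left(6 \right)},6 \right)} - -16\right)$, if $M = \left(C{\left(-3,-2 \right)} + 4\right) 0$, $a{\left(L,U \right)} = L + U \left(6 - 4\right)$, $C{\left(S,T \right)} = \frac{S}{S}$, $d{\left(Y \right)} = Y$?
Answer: $0$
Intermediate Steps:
$C{\left(S,T \right)} = 1$
$a{\left(L,U \right)} = L + 2 U$ ($a{\left(L,U \right)} = L + U 2 = L + 2 U$)
$M = 0$ ($M = \left(1 + 4\right) 0 = 5 \cdot 0 = 0$)
$M m \left(a{\left(d{\left(6 \right)},6 \right)} - -16\right) = 0 \cdot 43 \left(\left(6 + 2 \cdot 6\right) - -16\right) = 0 \left(\left(6 + 12\right) + 16\right) = 0 \left(18 + 16\right) = 0 \cdot 34 = 0$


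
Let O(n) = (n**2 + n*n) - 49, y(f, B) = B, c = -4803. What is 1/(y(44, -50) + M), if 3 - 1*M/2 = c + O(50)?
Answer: -1/340 ≈ -0.0029412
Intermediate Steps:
O(n) = -49 + 2*n**2 (O(n) = (n**2 + n**2) - 49 = 2*n**2 - 49 = -49 + 2*n**2)
M = -290 (M = 6 - 2*(-4803 + (-49 + 2*50**2)) = 6 - 2*(-4803 + (-49 + 2*2500)) = 6 - 2*(-4803 + (-49 + 5000)) = 6 - 2*(-4803 + 4951) = 6 - 2*148 = 6 - 296 = -290)
1/(y(44, -50) + M) = 1/(-50 - 290) = 1/(-340) = -1/340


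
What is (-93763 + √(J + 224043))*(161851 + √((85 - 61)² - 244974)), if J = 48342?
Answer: -23*(7037 + I*√462)*(93763 - 3*√30265) ≈ -1.5091e+10 - 4.6095e+7*I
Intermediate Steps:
(-93763 + √(J + 224043))*(161851 + √((85 - 61)² - 244974)) = (-93763 + √(48342 + 224043))*(161851 + √((85 - 61)² - 244974)) = (-93763 + √272385)*(161851 + √(24² - 244974)) = (-93763 + 3*√30265)*(161851 + √(576 - 244974)) = (-93763 + 3*√30265)*(161851 + √(-244398)) = (-93763 + 3*√30265)*(161851 + 23*I*√462)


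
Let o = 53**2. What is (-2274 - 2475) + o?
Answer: -1940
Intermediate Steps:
o = 2809
(-2274 - 2475) + o = (-2274 - 2475) + 2809 = -4749 + 2809 = -1940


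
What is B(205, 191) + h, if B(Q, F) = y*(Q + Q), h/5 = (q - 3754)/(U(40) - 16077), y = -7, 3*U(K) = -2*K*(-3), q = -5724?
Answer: -45864000/15997 ≈ -2867.0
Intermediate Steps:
U(K) = 2*K (U(K) = (-2*K*(-3))/3 = (6*K)/3 = 2*K)
h = 47390/15997 (h = 5*((-5724 - 3754)/(2*40 - 16077)) = 5*(-9478/(80 - 16077)) = 5*(-9478/(-15997)) = 5*(-9478*(-1/15997)) = 5*(9478/15997) = 47390/15997 ≈ 2.9624)
B(Q, F) = -14*Q (B(Q, F) = -7*(Q + Q) = -14*Q)
B(205, 191) + h = -14*205 + 47390/15997 = -2870 + 47390/15997 = -45864000/15997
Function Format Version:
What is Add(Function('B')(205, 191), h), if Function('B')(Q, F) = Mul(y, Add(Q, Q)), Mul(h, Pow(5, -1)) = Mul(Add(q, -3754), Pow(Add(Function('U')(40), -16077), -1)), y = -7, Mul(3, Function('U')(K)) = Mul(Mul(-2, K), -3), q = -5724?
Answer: Rational(-45864000, 15997) ≈ -2867.0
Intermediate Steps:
Function('U')(K) = Mul(2, K) (Function('U')(K) = Mul(Rational(1, 3), Mul(Mul(-2, K), -3)) = Mul(Rational(1, 3), Mul(6, K)) = Mul(2, K))
h = Rational(47390, 15997) (h = Mul(5, Mul(Add(-5724, -3754), Pow(Add(Mul(2, 40), -16077), -1))) = Mul(5, Mul(-9478, Pow(Add(80, -16077), -1))) = Mul(5, Mul(-9478, Pow(-15997, -1))) = Mul(5, Mul(-9478, Rational(-1, 15997))) = Mul(5, Rational(9478, 15997)) = Rational(47390, 15997) ≈ 2.9624)
Function('B')(Q, F) = Mul(-14, Q) (Function('B')(Q, F) = Mul(-7, Add(Q, Q)) = Mul(-7, Mul(2, Q)) = Mul(-14, Q))
Add(Function('B')(205, 191), h) = Add(Mul(-14, 205), Rational(47390, 15997)) = Add(-2870, Rational(47390, 15997)) = Rational(-45864000, 15997)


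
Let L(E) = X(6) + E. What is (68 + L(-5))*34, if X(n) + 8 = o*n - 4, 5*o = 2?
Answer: 9078/5 ≈ 1815.6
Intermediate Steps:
o = ⅖ (o = (⅕)*2 = ⅖ ≈ 0.40000)
X(n) = -12 + 2*n/5 (X(n) = -8 + (2*n/5 - 4) = -8 + (-4 + 2*n/5) = -12 + 2*n/5)
L(E) = -48/5 + E (L(E) = (-12 + (⅖)*6) + E = (-12 + 12/5) + E = -48/5 + E)
(68 + L(-5))*34 = (68 + (-48/5 - 5))*34 = (68 - 73/5)*34 = (267/5)*34 = 9078/5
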